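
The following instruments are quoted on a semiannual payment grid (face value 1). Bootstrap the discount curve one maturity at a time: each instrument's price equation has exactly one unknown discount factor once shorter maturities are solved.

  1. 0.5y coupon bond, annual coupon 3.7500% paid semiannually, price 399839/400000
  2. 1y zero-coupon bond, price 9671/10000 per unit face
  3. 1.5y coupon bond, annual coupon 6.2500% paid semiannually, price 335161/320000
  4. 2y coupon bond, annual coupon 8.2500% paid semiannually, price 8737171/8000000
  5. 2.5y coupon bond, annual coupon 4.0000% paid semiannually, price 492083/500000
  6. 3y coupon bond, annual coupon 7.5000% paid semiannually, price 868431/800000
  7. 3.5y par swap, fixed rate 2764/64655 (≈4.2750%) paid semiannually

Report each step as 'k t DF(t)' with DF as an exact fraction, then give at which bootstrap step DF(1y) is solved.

step 1 [0.5y] bond c/2=3/160: DF=(399839/400000 − 3/160·(0))/(1+3/160) = 2453/2500 ≈ 0.981200
step 2 [1y] zero: DF = P = 9671/10000 ≈ 0.967100
step 3 [1.5y] bond c/2=1/32: DF=(335161/320000 − 1/32·(0.981200+0.967100))/(1+1/32) = 4783/5000 ≈ 0.956600
step 4 [2y] bond c/2=33/800: DF=(8737171/8000000 − 33/800·(0.981200+0.967100+0.956600))/(1+33/800) = 4669/5000 ≈ 0.933800
step 5 [2.5y] bond c/2=1/50: DF=(492083/500000 − 1/50·(0.981200+0.967100+0.956600+0.933800))/(1+1/50) = 556/625 ≈ 0.889600
step 6 [3y] bond c/2=3/80: DF=(868431/800000 − 3/80·(0.981200+0.967100+0.956600+0.933800+0.889600))/(1+3/80) = 4377/5000 ≈ 0.875400
step 7 [3.5y] swap r/2=1382/64655: DF=(1 − 1382/64655·(0.981200+0.967100+0.956600+0.933800+0.889600+0.875400))/(1+1382/64655) = 4309/5000 ≈ 0.861800

1 1/2 2453/2500
2 1 9671/10000
3 3/2 4783/5000
4 2 4669/5000
5 5/2 556/625
6 3 4377/5000
7 7/2 4309/5000
DF(1y) is solved at step 2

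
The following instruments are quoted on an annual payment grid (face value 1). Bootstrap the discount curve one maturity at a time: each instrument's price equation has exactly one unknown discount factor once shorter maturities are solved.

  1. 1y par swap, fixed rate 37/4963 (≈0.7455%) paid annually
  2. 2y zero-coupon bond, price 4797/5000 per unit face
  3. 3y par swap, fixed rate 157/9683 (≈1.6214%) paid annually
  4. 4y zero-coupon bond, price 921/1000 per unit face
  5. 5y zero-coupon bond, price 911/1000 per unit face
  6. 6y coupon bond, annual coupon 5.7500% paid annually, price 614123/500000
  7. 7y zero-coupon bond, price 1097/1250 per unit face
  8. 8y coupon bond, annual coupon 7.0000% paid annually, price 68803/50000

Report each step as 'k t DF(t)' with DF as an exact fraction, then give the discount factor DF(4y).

step 1 [1y] swap r/1=37/4963: DF=(1 − 37/4963·(0))/(1+37/4963) = 4963/5000 ≈ 0.992600
step 2 [2y] zero: DF = P = 4797/5000 ≈ 0.959400
step 3 [3y] swap r/1=157/9683: DF=(1 − 157/9683·(0.992600+0.959400))/(1+157/9683) = 9529/10000 ≈ 0.952900
step 4 [4y] zero: DF = P = 921/1000 ≈ 0.921000
step 5 [5y] zero: DF = P = 911/1000 ≈ 0.911000
step 6 [6y] bond c/1=23/400: DF=(614123/500000 − 23/400·(0.992600+0.959400+0.952900+0.921000+0.911000))/(1+23/400) = 9039/10000 ≈ 0.903900
step 7 [7y] zero: DF = P = 1097/1250 ≈ 0.877600
step 8 [8y] bond c/1=7/100: DF=(68803/50000 − 7/100·(0.992600+0.959400+0.952900+0.921000+0.911000+0.903900+0.877600))/(1+7/100) = 2149/2500 ≈ 0.859600

1 1 4963/5000
2 2 4797/5000
3 3 9529/10000
4 4 921/1000
5 5 911/1000
6 6 9039/10000
7 7 1097/1250
8 8 2149/2500
DF(4y) = 921/1000 ≈ 0.921000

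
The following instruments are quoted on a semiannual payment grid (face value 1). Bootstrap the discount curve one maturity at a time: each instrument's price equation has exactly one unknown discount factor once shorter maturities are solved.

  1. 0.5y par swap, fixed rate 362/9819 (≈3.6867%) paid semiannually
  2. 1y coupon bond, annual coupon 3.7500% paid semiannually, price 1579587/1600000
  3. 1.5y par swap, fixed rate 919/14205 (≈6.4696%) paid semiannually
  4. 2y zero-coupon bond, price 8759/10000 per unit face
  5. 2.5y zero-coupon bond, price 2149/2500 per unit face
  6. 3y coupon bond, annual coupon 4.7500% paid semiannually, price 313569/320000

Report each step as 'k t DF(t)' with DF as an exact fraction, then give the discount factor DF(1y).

1 1/2 9819/10000
2 1 951/1000
3 3/2 9081/10000
4 2 8759/10000
5 5/2 2149/2500
6 3 851/1000
DF(1y) = 951/1000 ≈ 0.951000

step 1 [0.5y] swap r/2=181/9819: DF=(1 − 181/9819·(0))/(1+181/9819) = 9819/10000 ≈ 0.981900
step 2 [1y] bond c/2=3/160: DF=(1579587/1600000 − 3/160·(0.981900))/(1+3/160) = 951/1000 ≈ 0.951000
step 3 [1.5y] swap r/2=919/28410: DF=(1 − 919/28410·(0.981900+0.951000))/(1+919/28410) = 9081/10000 ≈ 0.908100
step 4 [2y] zero: DF = P = 8759/10000 ≈ 0.875900
step 5 [2.5y] zero: DF = P = 2149/2500 ≈ 0.859600
step 6 [3y] bond c/2=19/800: DF=(313569/320000 − 19/800·(0.981900+0.951000+0.908100+0.875900+0.859600))/(1+19/800) = 851/1000 ≈ 0.851000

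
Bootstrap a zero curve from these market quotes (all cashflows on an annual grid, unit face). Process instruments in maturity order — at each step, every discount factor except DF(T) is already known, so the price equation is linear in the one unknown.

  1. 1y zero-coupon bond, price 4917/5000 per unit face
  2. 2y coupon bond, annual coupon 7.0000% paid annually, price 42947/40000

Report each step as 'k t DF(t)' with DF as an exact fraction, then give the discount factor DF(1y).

1 1 4917/5000
2 2 9391/10000
DF(1y) = 4917/5000 ≈ 0.983400

step 1 [1y] zero: DF = P = 4917/5000 ≈ 0.983400
step 2 [2y] bond c/1=7/100: DF=(42947/40000 − 7/100·(0.983400))/(1+7/100) = 9391/10000 ≈ 0.939100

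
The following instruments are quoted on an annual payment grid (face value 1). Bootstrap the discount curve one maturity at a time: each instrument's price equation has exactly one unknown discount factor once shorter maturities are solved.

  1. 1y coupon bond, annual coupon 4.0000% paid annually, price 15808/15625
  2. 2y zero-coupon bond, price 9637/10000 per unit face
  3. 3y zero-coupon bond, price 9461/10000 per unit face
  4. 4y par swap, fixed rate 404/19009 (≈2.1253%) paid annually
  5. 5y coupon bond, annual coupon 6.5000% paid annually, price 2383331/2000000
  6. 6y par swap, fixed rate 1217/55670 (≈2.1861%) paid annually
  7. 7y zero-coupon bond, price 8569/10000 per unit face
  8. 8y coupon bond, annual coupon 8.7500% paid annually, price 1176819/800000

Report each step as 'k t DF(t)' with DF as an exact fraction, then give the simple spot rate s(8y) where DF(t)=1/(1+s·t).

1 1 608/625
2 2 9637/10000
3 3 9461/10000
4 4 1149/1250
5 5 8869/10000
6 6 8783/10000
7 7 8569/10000
8 8 4179/5000
s(8y) = (1/(4179/5000) − 1)/(8) = 821/33432 ≈ 2.4557%

step 1 [1y] bond c/1=1/25: DF=(15808/15625 − 1/25·(0))/(1+1/25) = 608/625 ≈ 0.972800
step 2 [2y] zero: DF = P = 9637/10000 ≈ 0.963700
step 3 [3y] zero: DF = P = 9461/10000 ≈ 0.946100
step 4 [4y] swap r/1=404/19009: DF=(1 − 404/19009·(0.972800+0.963700+0.946100))/(1+404/19009) = 1149/1250 ≈ 0.919200
step 5 [5y] bond c/1=13/200: DF=(2383331/2000000 − 13/200·(0.972800+0.963700+0.946100+0.919200))/(1+13/200) = 8869/10000 ≈ 0.886900
step 6 [6y] swap r/1=1217/55670: DF=(1 − 1217/55670·(0.972800+0.963700+0.946100+0.919200+0.886900))/(1+1217/55670) = 8783/10000 ≈ 0.878300
step 7 [7y] zero: DF = P = 8569/10000 ≈ 0.856900
step 8 [8y] bond c/1=7/80: DF=(1176819/800000 − 7/80·(0.972800+0.963700+0.946100+0.919200+0.886900+0.878300+0.856900))/(1+7/80) = 4179/5000 ≈ 0.835800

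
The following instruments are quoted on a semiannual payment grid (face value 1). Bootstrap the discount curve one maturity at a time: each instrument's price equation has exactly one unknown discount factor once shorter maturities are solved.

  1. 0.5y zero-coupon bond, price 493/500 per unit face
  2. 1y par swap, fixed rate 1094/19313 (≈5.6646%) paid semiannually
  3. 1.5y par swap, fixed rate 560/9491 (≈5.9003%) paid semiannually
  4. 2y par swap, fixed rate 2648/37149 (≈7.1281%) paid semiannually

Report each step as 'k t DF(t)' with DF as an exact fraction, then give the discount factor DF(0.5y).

step 1 [0.5y] zero: DF = P = 493/500 ≈ 0.986000
step 2 [1y] swap r/2=547/19313: DF=(1 − 547/19313·(0.986000))/(1+547/19313) = 9453/10000 ≈ 0.945300
step 3 [1.5y] swap r/2=280/9491: DF=(1 − 280/9491·(0.986000+0.945300))/(1+280/9491) = 229/250 ≈ 0.916000
step 4 [2y] swap r/2=1324/37149: DF=(1 − 1324/37149·(0.986000+0.945300+0.916000))/(1+1324/37149) = 2169/2500 ≈ 0.867600

1 1/2 493/500
2 1 9453/10000
3 3/2 229/250
4 2 2169/2500
DF(0.5y) = 493/500 ≈ 0.986000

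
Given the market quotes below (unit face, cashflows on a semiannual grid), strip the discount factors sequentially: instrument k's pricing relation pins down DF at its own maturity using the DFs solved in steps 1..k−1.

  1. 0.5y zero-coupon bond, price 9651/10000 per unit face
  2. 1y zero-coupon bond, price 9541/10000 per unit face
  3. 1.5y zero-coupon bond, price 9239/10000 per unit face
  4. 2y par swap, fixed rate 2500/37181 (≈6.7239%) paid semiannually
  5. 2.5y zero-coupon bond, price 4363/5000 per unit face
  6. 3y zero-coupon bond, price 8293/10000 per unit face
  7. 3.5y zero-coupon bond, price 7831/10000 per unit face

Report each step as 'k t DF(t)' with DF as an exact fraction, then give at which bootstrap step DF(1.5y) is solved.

1 1/2 9651/10000
2 1 9541/10000
3 3/2 9239/10000
4 2 7/8
5 5/2 4363/5000
6 3 8293/10000
7 7/2 7831/10000
DF(1.5y) is solved at step 3

step 1 [0.5y] zero: DF = P = 9651/10000 ≈ 0.965100
step 2 [1y] zero: DF = P = 9541/10000 ≈ 0.954100
step 3 [1.5y] zero: DF = P = 9239/10000 ≈ 0.923900
step 4 [2y] swap r/2=1250/37181: DF=(1 − 1250/37181·(0.965100+0.954100+0.923900))/(1+1250/37181) = 7/8 ≈ 0.875000
step 5 [2.5y] zero: DF = P = 4363/5000 ≈ 0.872600
step 6 [3y] zero: DF = P = 8293/10000 ≈ 0.829300
step 7 [3.5y] zero: DF = P = 7831/10000 ≈ 0.783100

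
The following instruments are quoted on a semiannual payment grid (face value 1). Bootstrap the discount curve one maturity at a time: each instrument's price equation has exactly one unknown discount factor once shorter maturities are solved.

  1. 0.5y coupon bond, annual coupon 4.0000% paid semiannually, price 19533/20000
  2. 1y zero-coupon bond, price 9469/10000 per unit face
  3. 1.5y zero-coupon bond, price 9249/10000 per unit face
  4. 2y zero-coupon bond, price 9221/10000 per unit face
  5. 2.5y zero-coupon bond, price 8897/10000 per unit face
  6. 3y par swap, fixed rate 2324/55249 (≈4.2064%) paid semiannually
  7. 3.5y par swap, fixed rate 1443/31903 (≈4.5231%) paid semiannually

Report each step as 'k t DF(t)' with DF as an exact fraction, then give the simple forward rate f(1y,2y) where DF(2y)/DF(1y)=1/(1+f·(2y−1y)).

step 1 [0.5y] bond c/2=1/50: DF=(19533/20000 − 1/50·(0))/(1+1/50) = 383/400 ≈ 0.957500
step 2 [1y] zero: DF = P = 9469/10000 ≈ 0.946900
step 3 [1.5y] zero: DF = P = 9249/10000 ≈ 0.924900
step 4 [2y] zero: DF = P = 9221/10000 ≈ 0.922100
step 5 [2.5y] zero: DF = P = 8897/10000 ≈ 0.889700
step 6 [3y] swap r/2=1162/55249: DF=(1 − 1162/55249·(0.957500+0.946900+0.924900+0.922100+0.889700))/(1+1162/55249) = 4419/5000 ≈ 0.883800
step 7 [3.5y] swap r/2=1443/63806: DF=(1 − 1443/63806·(0.957500+0.946900+0.924900+0.922100+0.889700+0.883800))/(1+1443/63806) = 8557/10000 ≈ 0.855700

1 1/2 383/400
2 1 9469/10000
3 3/2 9249/10000
4 2 9221/10000
5 5/2 8897/10000
6 3 4419/5000
7 7/2 8557/10000
f(1y,2y) = ((9469/10000)/(9221/10000) − 1)/(1) = 248/9221 ≈ 2.6895%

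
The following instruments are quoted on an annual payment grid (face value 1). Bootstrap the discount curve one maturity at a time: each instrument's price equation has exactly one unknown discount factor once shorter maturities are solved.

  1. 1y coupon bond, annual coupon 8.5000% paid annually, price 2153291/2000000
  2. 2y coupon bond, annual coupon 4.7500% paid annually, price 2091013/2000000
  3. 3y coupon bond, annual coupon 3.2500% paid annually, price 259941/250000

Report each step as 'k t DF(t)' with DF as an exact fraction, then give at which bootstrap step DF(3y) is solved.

1 1 9923/10000
2 2 9531/10000
3 3 4729/5000
DF(3y) is solved at step 3

step 1 [1y] bond c/1=17/200: DF=(2153291/2000000 − 17/200·(0))/(1+17/200) = 9923/10000 ≈ 0.992300
step 2 [2y] bond c/1=19/400: DF=(2091013/2000000 − 19/400·(0.992300))/(1+19/400) = 9531/10000 ≈ 0.953100
step 3 [3y] bond c/1=13/400: DF=(259941/250000 − 13/400·(0.992300+0.953100))/(1+13/400) = 4729/5000 ≈ 0.945800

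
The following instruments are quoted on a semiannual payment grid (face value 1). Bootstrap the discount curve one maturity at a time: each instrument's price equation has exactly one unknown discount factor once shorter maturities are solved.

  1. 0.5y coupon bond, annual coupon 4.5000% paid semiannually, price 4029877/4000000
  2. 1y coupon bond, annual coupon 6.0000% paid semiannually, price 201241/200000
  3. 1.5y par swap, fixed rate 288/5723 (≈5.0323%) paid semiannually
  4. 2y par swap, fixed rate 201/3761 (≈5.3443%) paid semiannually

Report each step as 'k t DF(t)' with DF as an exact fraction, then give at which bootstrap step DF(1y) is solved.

step 1 [0.5y] bond c/2=9/400: DF=(4029877/4000000 − 9/400·(0))/(1+9/400) = 9853/10000 ≈ 0.985300
step 2 [1y] bond c/2=3/100: DF=(201241/200000 − 3/100·(0.985300))/(1+3/100) = 4741/5000 ≈ 0.948200
step 3 [1.5y] swap r/2=144/5723: DF=(1 − 144/5723·(0.985300+0.948200))/(1+144/5723) = 116/125 ≈ 0.928000
step 4 [2y] swap r/2=201/7522: DF=(1 − 201/7522·(0.985300+0.948200+0.928000))/(1+201/7522) = 1799/2000 ≈ 0.899500

1 1/2 9853/10000
2 1 4741/5000
3 3/2 116/125
4 2 1799/2000
DF(1y) is solved at step 2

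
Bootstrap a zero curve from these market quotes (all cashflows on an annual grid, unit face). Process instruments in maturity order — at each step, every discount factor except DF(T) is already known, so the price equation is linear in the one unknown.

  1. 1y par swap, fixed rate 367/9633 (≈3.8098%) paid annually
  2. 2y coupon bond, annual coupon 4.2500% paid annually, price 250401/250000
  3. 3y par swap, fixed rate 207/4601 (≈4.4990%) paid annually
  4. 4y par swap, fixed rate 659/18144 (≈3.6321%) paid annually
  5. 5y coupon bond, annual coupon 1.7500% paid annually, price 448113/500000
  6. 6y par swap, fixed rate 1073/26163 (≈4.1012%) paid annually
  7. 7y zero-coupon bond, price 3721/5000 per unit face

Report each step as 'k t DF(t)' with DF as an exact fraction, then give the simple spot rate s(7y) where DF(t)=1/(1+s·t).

1 1 9633/10000
2 2 1843/2000
3 3 4379/5000
4 4 4341/5000
5 5 1023/1250
6 6 3927/5000
7 7 3721/5000
s(7y) = (1/(3721/5000) − 1)/(7) = 1279/26047 ≈ 4.9104%

step 1 [1y] swap r/1=367/9633: DF=(1 − 367/9633·(0))/(1+367/9633) = 9633/10000 ≈ 0.963300
step 2 [2y] bond c/1=17/400: DF=(250401/250000 − 17/400·(0.963300))/(1+17/400) = 1843/2000 ≈ 0.921500
step 3 [3y] swap r/1=207/4601: DF=(1 − 207/4601·(0.963300+0.921500))/(1+207/4601) = 4379/5000 ≈ 0.875800
step 4 [4y] swap r/1=659/18144: DF=(1 − 659/18144·(0.963300+0.921500+0.875800))/(1+659/18144) = 4341/5000 ≈ 0.868200
step 5 [5y] bond c/1=7/400: DF=(448113/500000 − 7/400·(0.963300+0.921500+0.875800+0.868200))/(1+7/400) = 1023/1250 ≈ 0.818400
step 6 [6y] swap r/1=1073/26163: DF=(1 − 1073/26163·(0.963300+0.921500+0.875800+0.868200+0.818400))/(1+1073/26163) = 3927/5000 ≈ 0.785400
step 7 [7y] zero: DF = P = 3721/5000 ≈ 0.744200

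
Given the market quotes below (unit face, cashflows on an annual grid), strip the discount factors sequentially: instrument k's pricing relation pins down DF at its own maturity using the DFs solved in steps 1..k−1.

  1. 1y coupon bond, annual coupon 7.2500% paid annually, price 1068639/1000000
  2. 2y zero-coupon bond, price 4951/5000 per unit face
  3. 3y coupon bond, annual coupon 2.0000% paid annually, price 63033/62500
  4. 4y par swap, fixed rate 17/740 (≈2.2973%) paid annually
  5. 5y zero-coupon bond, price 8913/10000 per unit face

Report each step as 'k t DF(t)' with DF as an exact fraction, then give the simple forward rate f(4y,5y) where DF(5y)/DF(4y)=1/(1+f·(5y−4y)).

step 1 [1y] bond c/1=29/400: DF=(1068639/1000000 − 29/400·(0))/(1+29/400) = 2491/2500 ≈ 0.996400
step 2 [2y] zero: DF = P = 4951/5000 ≈ 0.990200
step 3 [3y] bond c/1=1/50: DF=(63033/62500 − 1/50·(0.996400+0.990200))/(1+1/50) = 4749/5000 ≈ 0.949800
step 4 [4y] swap r/1=17/740: DF=(1 − 17/740·(0.996400+0.990200+0.949800))/(1+17/740) = 2279/2500 ≈ 0.911600
step 5 [5y] zero: DF = P = 8913/10000 ≈ 0.891300

1 1 2491/2500
2 2 4951/5000
3 3 4749/5000
4 4 2279/2500
5 5 8913/10000
f(4y,5y) = ((2279/2500)/(8913/10000) − 1)/(1) = 203/8913 ≈ 2.2776%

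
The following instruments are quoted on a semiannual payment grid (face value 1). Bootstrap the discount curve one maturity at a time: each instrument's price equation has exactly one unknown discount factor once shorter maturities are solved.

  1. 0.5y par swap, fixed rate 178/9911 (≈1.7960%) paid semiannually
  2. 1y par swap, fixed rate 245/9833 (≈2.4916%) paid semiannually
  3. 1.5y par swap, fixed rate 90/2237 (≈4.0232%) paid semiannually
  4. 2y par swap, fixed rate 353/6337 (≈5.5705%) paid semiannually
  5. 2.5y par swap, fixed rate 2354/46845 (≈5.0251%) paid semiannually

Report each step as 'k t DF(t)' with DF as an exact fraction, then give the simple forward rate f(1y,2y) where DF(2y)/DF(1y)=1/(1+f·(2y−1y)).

step 1 [0.5y] swap r/2=89/9911: DF=(1 − 89/9911·(0))/(1+89/9911) = 9911/10000 ≈ 0.991100
step 2 [1y] swap r/2=245/19666: DF=(1 − 245/19666·(0.991100))/(1+245/19666) = 1951/2000 ≈ 0.975500
step 3 [1.5y] swap r/2=45/2237: DF=(1 − 45/2237·(0.991100+0.975500))/(1+45/2237) = 1883/2000 ≈ 0.941500
step 4 [2y] swap r/2=353/12674: DF=(1 − 353/12674·(0.991100+0.975500+0.941500))/(1+353/12674) = 8941/10000 ≈ 0.894100
step 5 [2.5y] swap r/2=1177/46845: DF=(1 − 1177/46845·(0.991100+0.975500+0.941500+0.894100))/(1+1177/46845) = 8823/10000 ≈ 0.882300

1 1/2 9911/10000
2 1 1951/2000
3 3/2 1883/2000
4 2 8941/10000
5 5/2 8823/10000
f(1y,2y) = ((1951/2000)/(8941/10000) − 1)/(1) = 814/8941 ≈ 9.1041%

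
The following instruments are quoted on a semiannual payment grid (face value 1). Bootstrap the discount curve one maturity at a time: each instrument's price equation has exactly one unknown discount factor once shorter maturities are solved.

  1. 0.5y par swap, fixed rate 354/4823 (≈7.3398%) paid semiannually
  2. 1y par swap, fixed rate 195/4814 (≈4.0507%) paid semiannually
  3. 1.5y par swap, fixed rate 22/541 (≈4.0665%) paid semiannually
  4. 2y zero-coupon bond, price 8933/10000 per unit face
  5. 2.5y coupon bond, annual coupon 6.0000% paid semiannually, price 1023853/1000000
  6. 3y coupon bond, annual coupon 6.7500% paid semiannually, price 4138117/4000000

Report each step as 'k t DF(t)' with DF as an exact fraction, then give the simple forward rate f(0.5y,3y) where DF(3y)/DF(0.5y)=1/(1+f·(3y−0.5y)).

1 1/2 4823/5000
2 1 961/1000
3 3/2 9417/10000
4 2 8933/10000
5 5/2 1769/2000
6 3 8491/10000
f(0.5y,3y) = ((4823/5000)/(8491/10000) − 1)/(5/2) = 66/1213 ≈ 5.4411%

step 1 [0.5y] swap r/2=177/4823: DF=(1 − 177/4823·(0))/(1+177/4823) = 4823/5000 ≈ 0.964600
step 2 [1y] swap r/2=195/9628: DF=(1 − 195/9628·(0.964600))/(1+195/9628) = 961/1000 ≈ 0.961000
step 3 [1.5y] swap r/2=11/541: DF=(1 − 11/541·(0.964600+0.961000))/(1+11/541) = 9417/10000 ≈ 0.941700
step 4 [2y] zero: DF = P = 8933/10000 ≈ 0.893300
step 5 [2.5y] bond c/2=3/100: DF=(1023853/1000000 − 3/100·(0.964600+0.961000+0.941700+0.893300))/(1+3/100) = 1769/2000 ≈ 0.884500
step 6 [3y] bond c/2=27/800: DF=(4138117/4000000 − 27/800·(0.964600+0.961000+0.941700+0.893300+0.884500))/(1+27/800) = 8491/10000 ≈ 0.849100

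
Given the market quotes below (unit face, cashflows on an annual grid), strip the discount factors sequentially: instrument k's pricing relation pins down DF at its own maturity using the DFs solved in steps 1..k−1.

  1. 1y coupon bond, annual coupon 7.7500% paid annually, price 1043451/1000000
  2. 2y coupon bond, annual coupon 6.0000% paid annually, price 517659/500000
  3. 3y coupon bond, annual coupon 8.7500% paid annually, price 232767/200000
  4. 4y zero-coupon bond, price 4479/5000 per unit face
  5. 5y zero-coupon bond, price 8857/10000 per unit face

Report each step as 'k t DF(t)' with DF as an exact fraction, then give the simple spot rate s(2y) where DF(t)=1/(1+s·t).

1 1 2421/2500
2 2 9219/10000
3 3 9181/10000
4 4 4479/5000
5 5 8857/10000
s(2y) = (1/(9219/10000) − 1)/(2) = 781/18438 ≈ 4.2358%

step 1 [1y] bond c/1=31/400: DF=(1043451/1000000 − 31/400·(0))/(1+31/400) = 2421/2500 ≈ 0.968400
step 2 [2y] bond c/1=3/50: DF=(517659/500000 − 3/50·(0.968400))/(1+3/50) = 9219/10000 ≈ 0.921900
step 3 [3y] bond c/1=7/80: DF=(232767/200000 − 7/80·(0.968400+0.921900))/(1+7/80) = 9181/10000 ≈ 0.918100
step 4 [4y] zero: DF = P = 4479/5000 ≈ 0.895800
step 5 [5y] zero: DF = P = 8857/10000 ≈ 0.885700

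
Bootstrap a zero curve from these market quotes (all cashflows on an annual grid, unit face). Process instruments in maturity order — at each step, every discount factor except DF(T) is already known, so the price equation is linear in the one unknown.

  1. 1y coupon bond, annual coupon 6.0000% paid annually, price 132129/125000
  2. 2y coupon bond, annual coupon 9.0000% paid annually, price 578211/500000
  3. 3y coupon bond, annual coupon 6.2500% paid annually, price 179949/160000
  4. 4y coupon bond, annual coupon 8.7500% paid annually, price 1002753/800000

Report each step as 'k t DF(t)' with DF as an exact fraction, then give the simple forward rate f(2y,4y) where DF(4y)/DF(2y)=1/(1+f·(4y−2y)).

step 1 [1y] bond c/1=3/50: DF=(132129/125000 − 3/50·(0))/(1+3/50) = 2493/2500 ≈ 0.997200
step 2 [2y] bond c/1=9/100: DF=(578211/500000 − 9/100·(0.997200))/(1+9/100) = 4893/5000 ≈ 0.978600
step 3 [3y] bond c/1=1/16: DF=(179949/160000 − 1/16·(0.997200+0.978600))/(1+1/16) = 9423/10000 ≈ 0.942300
step 4 [4y] bond c/1=7/80: DF=(1002753/800000 − 7/80·(0.997200+0.978600+0.942300))/(1+7/80) = 4589/5000 ≈ 0.917800

1 1 2493/2500
2 2 4893/5000
3 3 9423/10000
4 4 4589/5000
f(2y,4y) = ((4893/5000)/(4589/5000) − 1)/(2) = 152/4589 ≈ 3.3123%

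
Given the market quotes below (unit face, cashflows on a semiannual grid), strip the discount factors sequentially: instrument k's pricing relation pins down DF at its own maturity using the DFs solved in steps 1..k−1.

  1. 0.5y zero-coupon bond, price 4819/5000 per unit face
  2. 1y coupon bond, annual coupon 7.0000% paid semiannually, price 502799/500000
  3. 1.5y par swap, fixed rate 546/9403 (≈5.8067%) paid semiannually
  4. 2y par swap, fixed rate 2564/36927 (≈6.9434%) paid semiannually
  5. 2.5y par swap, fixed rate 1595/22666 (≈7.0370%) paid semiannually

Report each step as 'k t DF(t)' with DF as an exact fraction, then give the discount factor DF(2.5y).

1 1/2 4819/5000
2 1 939/1000
3 3/2 9181/10000
4 2 4359/5000
5 5/2 1681/2000
DF(2.5y) = 1681/2000 ≈ 0.840500

step 1 [0.5y] zero: DF = P = 4819/5000 ≈ 0.963800
step 2 [1y] bond c/2=7/200: DF=(502799/500000 − 7/200·(0.963800))/(1+7/200) = 939/1000 ≈ 0.939000
step 3 [1.5y] swap r/2=273/9403: DF=(1 − 273/9403·(0.963800+0.939000))/(1+273/9403) = 9181/10000 ≈ 0.918100
step 4 [2y] swap r/2=1282/36927: DF=(1 − 1282/36927·(0.963800+0.939000+0.918100))/(1+1282/36927) = 4359/5000 ≈ 0.871800
step 5 [2.5y] swap r/2=1595/45332: DF=(1 − 1595/45332·(0.963800+0.939000+0.918100+0.871800))/(1+1595/45332) = 1681/2000 ≈ 0.840500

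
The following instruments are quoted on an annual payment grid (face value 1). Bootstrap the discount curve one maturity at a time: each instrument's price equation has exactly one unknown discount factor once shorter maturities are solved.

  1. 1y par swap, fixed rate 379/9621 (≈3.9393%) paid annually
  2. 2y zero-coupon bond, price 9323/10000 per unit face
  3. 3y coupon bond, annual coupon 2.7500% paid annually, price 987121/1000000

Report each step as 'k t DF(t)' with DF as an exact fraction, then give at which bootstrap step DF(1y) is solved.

1 1 9621/10000
2 2 9323/10000
3 3 91/100
DF(1y) is solved at step 1

step 1 [1y] swap r/1=379/9621: DF=(1 − 379/9621·(0))/(1+379/9621) = 9621/10000 ≈ 0.962100
step 2 [2y] zero: DF = P = 9323/10000 ≈ 0.932300
step 3 [3y] bond c/1=11/400: DF=(987121/1000000 − 11/400·(0.962100+0.932300))/(1+11/400) = 91/100 ≈ 0.910000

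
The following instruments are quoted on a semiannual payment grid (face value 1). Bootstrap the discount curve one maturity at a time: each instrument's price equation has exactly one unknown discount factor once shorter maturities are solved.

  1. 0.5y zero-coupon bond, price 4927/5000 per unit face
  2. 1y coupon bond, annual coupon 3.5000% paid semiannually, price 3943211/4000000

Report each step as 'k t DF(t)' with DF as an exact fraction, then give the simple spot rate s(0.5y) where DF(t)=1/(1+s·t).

1 1/2 4927/5000
2 1 9519/10000
s(0.5y) = (1/(4927/5000) − 1)/(1/2) = 146/4927 ≈ 2.9633%

step 1 [0.5y] zero: DF = P = 4927/5000 ≈ 0.985400
step 2 [1y] bond c/2=7/400: DF=(3943211/4000000 − 7/400·(0.985400))/(1+7/400) = 9519/10000 ≈ 0.951900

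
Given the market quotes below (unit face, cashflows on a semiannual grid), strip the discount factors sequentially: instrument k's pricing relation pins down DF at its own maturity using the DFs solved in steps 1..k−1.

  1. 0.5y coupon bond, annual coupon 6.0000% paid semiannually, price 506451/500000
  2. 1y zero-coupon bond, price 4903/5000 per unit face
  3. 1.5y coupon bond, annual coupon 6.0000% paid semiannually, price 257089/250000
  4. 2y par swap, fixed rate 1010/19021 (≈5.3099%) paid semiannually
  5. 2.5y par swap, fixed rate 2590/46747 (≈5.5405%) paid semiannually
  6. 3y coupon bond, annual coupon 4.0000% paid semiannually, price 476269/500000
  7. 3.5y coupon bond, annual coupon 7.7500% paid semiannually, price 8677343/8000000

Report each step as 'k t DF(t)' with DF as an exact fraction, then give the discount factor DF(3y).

1 1/2 4917/5000
2 1 4903/5000
3 3/2 2353/2500
4 2 899/1000
5 5/2 1741/2000
6 3 4211/5000
7 7/2 524/625
DF(3y) = 4211/5000 ≈ 0.842200

step 1 [0.5y] bond c/2=3/100: DF=(506451/500000 − 3/100·(0))/(1+3/100) = 4917/5000 ≈ 0.983400
step 2 [1y] zero: DF = P = 4903/5000 ≈ 0.980600
step 3 [1.5y] bond c/2=3/100: DF=(257089/250000 − 3/100·(0.983400+0.980600))/(1+3/100) = 2353/2500 ≈ 0.941200
step 4 [2y] swap r/2=505/19021: DF=(1 − 505/19021·(0.983400+0.980600+0.941200))/(1+505/19021) = 899/1000 ≈ 0.899000
step 5 [2.5y] swap r/2=1295/46747: DF=(1 − 1295/46747·(0.983400+0.980600+0.941200+0.899000))/(1+1295/46747) = 1741/2000 ≈ 0.870500
step 6 [3y] bond c/2=1/50: DF=(476269/500000 − 1/50·(0.983400+0.980600+0.941200+0.899000+0.870500))/(1+1/50) = 4211/5000 ≈ 0.842200
step 7 [3.5y] bond c/2=31/800: DF=(8677343/8000000 − 31/800·(0.983400+0.980600+0.941200+0.899000+0.870500+0.842200))/(1+31/800) = 524/625 ≈ 0.838400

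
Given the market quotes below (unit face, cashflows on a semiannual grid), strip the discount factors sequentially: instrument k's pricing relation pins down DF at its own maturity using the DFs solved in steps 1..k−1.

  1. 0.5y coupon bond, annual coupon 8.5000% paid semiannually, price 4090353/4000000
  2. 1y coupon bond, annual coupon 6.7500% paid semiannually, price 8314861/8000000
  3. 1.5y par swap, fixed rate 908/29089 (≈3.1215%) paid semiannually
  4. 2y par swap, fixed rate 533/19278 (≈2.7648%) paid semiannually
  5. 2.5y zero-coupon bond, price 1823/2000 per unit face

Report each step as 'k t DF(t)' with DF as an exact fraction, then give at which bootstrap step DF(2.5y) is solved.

step 1 [0.5y] bond c/2=17/400: DF=(4090353/4000000 − 17/400·(0))/(1+17/400) = 9809/10000 ≈ 0.980900
step 2 [1y] bond c/2=27/800: DF=(8314861/8000000 − 27/800·(0.980900))/(1+27/800) = 4867/5000 ≈ 0.973400
step 3 [1.5y] swap r/2=454/29089: DF=(1 − 454/29089·(0.980900+0.973400))/(1+454/29089) = 4773/5000 ≈ 0.954600
step 4 [2y] swap r/2=533/38556: DF=(1 − 533/38556·(0.980900+0.973400+0.954600))/(1+533/38556) = 9467/10000 ≈ 0.946700
step 5 [2.5y] zero: DF = P = 1823/2000 ≈ 0.911500

1 1/2 9809/10000
2 1 4867/5000
3 3/2 4773/5000
4 2 9467/10000
5 5/2 1823/2000
DF(2.5y) is solved at step 5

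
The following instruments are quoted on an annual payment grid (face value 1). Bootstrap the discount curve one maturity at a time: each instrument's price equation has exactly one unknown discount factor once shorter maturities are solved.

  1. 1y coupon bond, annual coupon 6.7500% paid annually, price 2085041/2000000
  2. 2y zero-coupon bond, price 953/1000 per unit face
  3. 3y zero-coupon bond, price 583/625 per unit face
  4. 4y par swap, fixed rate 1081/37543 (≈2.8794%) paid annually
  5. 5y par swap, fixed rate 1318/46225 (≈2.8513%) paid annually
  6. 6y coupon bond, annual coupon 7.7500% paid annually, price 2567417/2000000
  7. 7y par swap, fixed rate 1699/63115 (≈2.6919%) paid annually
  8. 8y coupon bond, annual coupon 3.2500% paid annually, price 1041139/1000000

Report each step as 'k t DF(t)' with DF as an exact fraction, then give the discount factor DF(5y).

1 1 4883/5000
2 2 953/1000
3 3 583/625
4 4 8919/10000
5 5 4341/5000
6 6 8589/10000
7 7 8301/10000
8 8 8097/10000
DF(5y) = 4341/5000 ≈ 0.868200

step 1 [1y] bond c/1=27/400: DF=(2085041/2000000 − 27/400·(0))/(1+27/400) = 4883/5000 ≈ 0.976600
step 2 [2y] zero: DF = P = 953/1000 ≈ 0.953000
step 3 [3y] zero: DF = P = 583/625 ≈ 0.932800
step 4 [4y] swap r/1=1081/37543: DF=(1 − 1081/37543·(0.976600+0.953000+0.932800))/(1+1081/37543) = 8919/10000 ≈ 0.891900
step 5 [5y] swap r/1=1318/46225: DF=(1 − 1318/46225·(0.976600+0.953000+0.932800+0.891900))/(1+1318/46225) = 4341/5000 ≈ 0.868200
step 6 [6y] bond c/1=31/400: DF=(2567417/2000000 − 31/400·(0.976600+0.953000+0.932800+0.891900+0.868200))/(1+31/400) = 8589/10000 ≈ 0.858900
step 7 [7y] swap r/1=1699/63115: DF=(1 − 1699/63115·(0.976600+0.953000+0.932800+0.891900+0.868200+0.858900))/(1+1699/63115) = 8301/10000 ≈ 0.830100
step 8 [8y] bond c/1=13/400: DF=(1041139/1000000 − 13/400·(0.976600+0.953000+0.932800+0.891900+0.868200+0.858900+0.830100))/(1+13/400) = 8097/10000 ≈ 0.809700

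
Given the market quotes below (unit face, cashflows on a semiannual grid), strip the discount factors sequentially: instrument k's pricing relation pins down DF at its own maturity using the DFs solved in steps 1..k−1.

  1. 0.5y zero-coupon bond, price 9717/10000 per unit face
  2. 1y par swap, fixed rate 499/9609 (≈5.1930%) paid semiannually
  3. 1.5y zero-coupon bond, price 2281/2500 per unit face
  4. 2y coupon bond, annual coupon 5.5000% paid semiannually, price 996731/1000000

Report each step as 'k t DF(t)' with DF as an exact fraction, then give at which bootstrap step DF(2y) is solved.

step 1 [0.5y] zero: DF = P = 9717/10000 ≈ 0.971700
step 2 [1y] swap r/2=499/19218: DF=(1 − 499/19218·(0.971700))/(1+499/19218) = 9501/10000 ≈ 0.950100
step 3 [1.5y] zero: DF = P = 2281/2500 ≈ 0.912400
step 4 [2y] bond c/2=11/400: DF=(996731/1000000 − 11/400·(0.971700+0.950100+0.912400))/(1+11/400) = 4471/5000 ≈ 0.894200

1 1/2 9717/10000
2 1 9501/10000
3 3/2 2281/2500
4 2 4471/5000
DF(2y) is solved at step 4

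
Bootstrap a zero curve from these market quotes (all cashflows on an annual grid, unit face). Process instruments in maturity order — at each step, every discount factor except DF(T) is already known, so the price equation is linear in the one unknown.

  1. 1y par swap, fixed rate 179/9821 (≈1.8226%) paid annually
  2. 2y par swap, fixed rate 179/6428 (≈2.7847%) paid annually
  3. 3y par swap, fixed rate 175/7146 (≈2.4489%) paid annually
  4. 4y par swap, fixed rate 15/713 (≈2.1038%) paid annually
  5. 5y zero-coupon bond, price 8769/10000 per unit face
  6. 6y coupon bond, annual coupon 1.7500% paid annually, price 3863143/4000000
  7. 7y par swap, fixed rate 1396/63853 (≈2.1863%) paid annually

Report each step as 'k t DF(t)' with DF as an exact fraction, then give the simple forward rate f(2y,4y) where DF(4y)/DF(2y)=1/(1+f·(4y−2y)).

step 1 [1y] swap r/1=179/9821: DF=(1 − 179/9821·(0))/(1+179/9821) = 9821/10000 ≈ 0.982100
step 2 [2y] swap r/1=179/6428: DF=(1 − 179/6428·(0.982100))/(1+179/6428) = 9463/10000 ≈ 0.946300
step 3 [3y] swap r/1=175/7146: DF=(1 − 175/7146·(0.982100+0.946300))/(1+175/7146) = 93/100 ≈ 0.930000
step 4 [4y] swap r/1=15/713: DF=(1 − 15/713·(0.982100+0.946300+0.930000))/(1+15/713) = 1841/2000 ≈ 0.920500
step 5 [5y] zero: DF = P = 8769/10000 ≈ 0.876900
step 6 [6y] bond c/1=7/400: DF=(3863143/4000000 − 7/400·(0.982100+0.946300+0.930000+0.920500+0.876900))/(1+7/400) = 8691/10000 ≈ 0.869100
step 7 [7y] swap r/1=1396/63853: DF=(1 − 1396/63853·(0.982100+0.946300+0.930000+0.920500+0.876900+0.869100))/(1+1396/63853) = 2151/2500 ≈ 0.860400

1 1 9821/10000
2 2 9463/10000
3 3 93/100
4 4 1841/2000
5 5 8769/10000
6 6 8691/10000
7 7 2151/2500
f(2y,4y) = ((9463/10000)/(1841/2000) − 1)/(2) = 129/9205 ≈ 1.4014%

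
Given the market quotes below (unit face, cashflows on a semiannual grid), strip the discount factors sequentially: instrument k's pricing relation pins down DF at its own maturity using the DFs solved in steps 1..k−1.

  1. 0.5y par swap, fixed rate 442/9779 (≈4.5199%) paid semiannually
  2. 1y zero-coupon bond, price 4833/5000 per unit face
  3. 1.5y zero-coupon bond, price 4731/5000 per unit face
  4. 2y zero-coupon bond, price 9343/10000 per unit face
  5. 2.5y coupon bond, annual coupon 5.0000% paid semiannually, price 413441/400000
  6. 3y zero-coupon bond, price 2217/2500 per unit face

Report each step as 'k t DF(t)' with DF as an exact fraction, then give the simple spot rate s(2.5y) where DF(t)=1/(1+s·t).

1 1/2 9779/10000
2 1 4833/5000
3 3/2 4731/5000
4 2 9343/10000
5 5/2 9151/10000
6 3 2217/2500
s(2.5y) = (1/(9151/10000) − 1)/(5/2) = 1698/45755 ≈ 3.7111%

step 1 [0.5y] swap r/2=221/9779: DF=(1 − 221/9779·(0))/(1+221/9779) = 9779/10000 ≈ 0.977900
step 2 [1y] zero: DF = P = 4833/5000 ≈ 0.966600
step 3 [1.5y] zero: DF = P = 4731/5000 ≈ 0.946200
step 4 [2y] zero: DF = P = 9343/10000 ≈ 0.934300
step 5 [2.5y] bond c/2=1/40: DF=(413441/400000 − 1/40·(0.977900+0.966600+0.946200+0.934300))/(1+1/40) = 9151/10000 ≈ 0.915100
step 6 [3y] zero: DF = P = 2217/2500 ≈ 0.886800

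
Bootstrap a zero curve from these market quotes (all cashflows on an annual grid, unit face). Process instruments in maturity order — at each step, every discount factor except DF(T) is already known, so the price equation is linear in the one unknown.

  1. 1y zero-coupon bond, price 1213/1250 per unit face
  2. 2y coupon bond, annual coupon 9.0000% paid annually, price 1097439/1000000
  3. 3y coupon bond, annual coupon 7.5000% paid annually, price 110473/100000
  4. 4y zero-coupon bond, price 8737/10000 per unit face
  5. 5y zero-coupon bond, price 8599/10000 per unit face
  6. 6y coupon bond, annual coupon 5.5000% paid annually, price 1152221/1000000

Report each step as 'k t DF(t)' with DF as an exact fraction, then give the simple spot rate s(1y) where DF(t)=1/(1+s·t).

step 1 [1y] zero: DF = P = 1213/1250 ≈ 0.970400
step 2 [2y] bond c/1=9/100: DF=(1097439/1000000 − 9/100·(0.970400))/(1+9/100) = 9267/10000 ≈ 0.926700
step 3 [3y] bond c/1=3/40: DF=(110473/100000 − 3/40·(0.970400+0.926700))/(1+3/40) = 8953/10000 ≈ 0.895300
step 4 [4y] zero: DF = P = 8737/10000 ≈ 0.873700
step 5 [5y] zero: DF = P = 8599/10000 ≈ 0.859900
step 6 [6y] bond c/1=11/200: DF=(1152221/1000000 − 11/200·(0.970400+0.926700+0.895300+0.873700+0.859900))/(1+11/200) = 4281/5000 ≈ 0.856200

1 1 1213/1250
2 2 9267/10000
3 3 8953/10000
4 4 8737/10000
5 5 8599/10000
6 6 4281/5000
s(1y) = (1/(1213/1250) − 1)/(1) = 37/1213 ≈ 3.0503%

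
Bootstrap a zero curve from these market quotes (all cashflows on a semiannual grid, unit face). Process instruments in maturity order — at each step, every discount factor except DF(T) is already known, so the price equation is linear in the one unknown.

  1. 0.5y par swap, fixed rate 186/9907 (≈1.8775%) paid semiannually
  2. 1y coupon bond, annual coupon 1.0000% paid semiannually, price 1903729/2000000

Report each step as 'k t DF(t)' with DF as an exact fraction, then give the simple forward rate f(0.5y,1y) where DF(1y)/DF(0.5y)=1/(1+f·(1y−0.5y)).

step 1 [0.5y] swap r/2=93/9907: DF=(1 − 93/9907·(0))/(1+93/9907) = 9907/10000 ≈ 0.990700
step 2 [1y] bond c/2=1/200: DF=(1903729/2000000 − 1/200·(0.990700))/(1+1/200) = 4711/5000 ≈ 0.942200

1 1/2 9907/10000
2 1 4711/5000
f(0.5y,1y) = ((9907/10000)/(4711/5000) − 1)/(1/2) = 485/4711 ≈ 10.2951%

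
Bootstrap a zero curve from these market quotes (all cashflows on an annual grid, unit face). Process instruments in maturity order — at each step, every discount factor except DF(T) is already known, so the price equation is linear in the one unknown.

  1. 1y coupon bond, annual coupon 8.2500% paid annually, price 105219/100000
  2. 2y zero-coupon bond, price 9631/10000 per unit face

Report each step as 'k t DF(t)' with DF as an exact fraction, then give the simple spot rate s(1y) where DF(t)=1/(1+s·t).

1 1 243/250
2 2 9631/10000
s(1y) = (1/(243/250) − 1)/(1) = 7/243 ≈ 2.8807%

step 1 [1y] bond c/1=33/400: DF=(105219/100000 − 33/400·(0))/(1+33/400) = 243/250 ≈ 0.972000
step 2 [2y] zero: DF = P = 9631/10000 ≈ 0.963100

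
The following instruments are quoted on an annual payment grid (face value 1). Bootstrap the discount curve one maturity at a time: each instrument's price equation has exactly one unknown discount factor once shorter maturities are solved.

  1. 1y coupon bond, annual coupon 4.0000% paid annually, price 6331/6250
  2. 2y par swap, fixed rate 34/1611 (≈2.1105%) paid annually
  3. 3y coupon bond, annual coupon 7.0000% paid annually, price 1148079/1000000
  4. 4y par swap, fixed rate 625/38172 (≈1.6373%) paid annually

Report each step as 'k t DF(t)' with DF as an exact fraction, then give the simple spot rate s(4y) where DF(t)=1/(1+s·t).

step 1 [1y] bond c/1=1/25: DF=(6331/6250 − 1/25·(0))/(1+1/25) = 487/500 ≈ 0.974000
step 2 [2y] swap r/1=34/1611: DF=(1 − 34/1611·(0.974000))/(1+34/1611) = 1199/1250 ≈ 0.959200
step 3 [3y] bond c/1=7/100: DF=(1148079/1000000 − 7/100·(0.974000+0.959200))/(1+7/100) = 1893/2000 ≈ 0.946500
step 4 [4y] swap r/1=625/38172: DF=(1 − 625/38172·(0.974000+0.959200+0.946500))/(1+625/38172) = 15/16 ≈ 0.937500

1 1 487/500
2 2 1199/1250
3 3 1893/2000
4 4 15/16
s(4y) = (1/(15/16) − 1)/(4) = 1/60 ≈ 1.6667%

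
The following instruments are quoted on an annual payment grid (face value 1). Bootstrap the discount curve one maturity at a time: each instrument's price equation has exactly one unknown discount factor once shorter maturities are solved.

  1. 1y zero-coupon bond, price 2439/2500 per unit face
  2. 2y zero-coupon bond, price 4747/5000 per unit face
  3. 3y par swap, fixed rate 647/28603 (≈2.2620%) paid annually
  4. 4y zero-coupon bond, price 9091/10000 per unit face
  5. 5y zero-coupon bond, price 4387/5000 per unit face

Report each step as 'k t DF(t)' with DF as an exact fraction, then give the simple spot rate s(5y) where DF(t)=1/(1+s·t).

1 1 2439/2500
2 2 4747/5000
3 3 9353/10000
4 4 9091/10000
5 5 4387/5000
s(5y) = (1/(4387/5000) − 1)/(5) = 613/21935 ≈ 2.7946%

step 1 [1y] zero: DF = P = 2439/2500 ≈ 0.975600
step 2 [2y] zero: DF = P = 4747/5000 ≈ 0.949400
step 3 [3y] swap r/1=647/28603: DF=(1 − 647/28603·(0.975600+0.949400))/(1+647/28603) = 9353/10000 ≈ 0.935300
step 4 [4y] zero: DF = P = 9091/10000 ≈ 0.909100
step 5 [5y] zero: DF = P = 4387/5000 ≈ 0.877400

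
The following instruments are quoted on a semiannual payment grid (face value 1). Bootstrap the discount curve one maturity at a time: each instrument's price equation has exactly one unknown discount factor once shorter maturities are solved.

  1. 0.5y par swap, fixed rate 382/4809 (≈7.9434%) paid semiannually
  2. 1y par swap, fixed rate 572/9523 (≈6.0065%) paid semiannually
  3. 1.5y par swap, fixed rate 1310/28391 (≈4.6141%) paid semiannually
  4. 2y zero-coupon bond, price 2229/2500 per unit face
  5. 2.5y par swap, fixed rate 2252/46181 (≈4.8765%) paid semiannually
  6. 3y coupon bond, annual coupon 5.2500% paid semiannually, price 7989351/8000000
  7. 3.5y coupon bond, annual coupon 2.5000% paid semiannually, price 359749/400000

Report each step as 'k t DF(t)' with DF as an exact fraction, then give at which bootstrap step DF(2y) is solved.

1 1/2 4809/5000
2 1 2357/2500
3 3/2 1869/2000
4 2 2229/2500
5 5/2 4437/5000
6 3 171/200
7 7/2 8207/10000
DF(2y) is solved at step 4

step 1 [0.5y] swap r/2=191/4809: DF=(1 − 191/4809·(0))/(1+191/4809) = 4809/5000 ≈ 0.961800
step 2 [1y] swap r/2=286/9523: DF=(1 − 286/9523·(0.961800))/(1+286/9523) = 2357/2500 ≈ 0.942800
step 3 [1.5y] swap r/2=655/28391: DF=(1 − 655/28391·(0.961800+0.942800))/(1+655/28391) = 1869/2000 ≈ 0.934500
step 4 [2y] zero: DF = P = 2229/2500 ≈ 0.891600
step 5 [2.5y] swap r/2=1126/46181: DF=(1 − 1126/46181·(0.961800+0.942800+0.934500+0.891600))/(1+1126/46181) = 4437/5000 ≈ 0.887400
step 6 [3y] bond c/2=21/800: DF=(7989351/8000000 − 21/800·(0.961800+0.942800+0.934500+0.891600+0.887400))/(1+21/800) = 171/200 ≈ 0.855000
step 7 [3.5y] bond c/2=1/80: DF=(359749/400000 − 1/80·(0.961800+0.942800+0.934500+0.891600+0.887400+0.855000))/(1+1/80) = 8207/10000 ≈ 0.820700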